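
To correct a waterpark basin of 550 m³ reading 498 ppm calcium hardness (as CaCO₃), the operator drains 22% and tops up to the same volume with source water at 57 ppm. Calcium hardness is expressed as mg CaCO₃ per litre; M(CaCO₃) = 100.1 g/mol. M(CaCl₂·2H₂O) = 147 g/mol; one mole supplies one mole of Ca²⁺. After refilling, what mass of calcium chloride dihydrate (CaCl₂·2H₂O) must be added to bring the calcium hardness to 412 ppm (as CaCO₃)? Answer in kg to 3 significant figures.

Volume: 550 m³ = 550,000 L.
After draining 22% and refilling: 498 × 0.78 + 57 × 0.22 = 400.98 ppm.
Deficit to target: 412 − 400.98 = 11.02 mg/L.
As CaCO₃: 11.02 mg/L × 550,000 L = 6061 g; ÷ 100.1 = 60.55 mol Ca²⁺.
Mass: 60.55 × 147 = 8901 g.

8.90 kg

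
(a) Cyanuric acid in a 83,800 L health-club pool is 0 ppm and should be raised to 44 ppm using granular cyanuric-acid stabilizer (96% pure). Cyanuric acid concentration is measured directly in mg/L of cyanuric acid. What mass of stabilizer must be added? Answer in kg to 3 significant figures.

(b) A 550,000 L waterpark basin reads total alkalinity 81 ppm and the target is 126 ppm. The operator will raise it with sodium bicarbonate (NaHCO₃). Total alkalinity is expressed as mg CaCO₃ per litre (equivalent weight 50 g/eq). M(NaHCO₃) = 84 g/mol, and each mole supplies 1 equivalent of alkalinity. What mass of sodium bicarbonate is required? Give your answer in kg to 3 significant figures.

(a) CYA to add: (44 − 0) = 44 mg/L × 83,800 L = 3687 g cyanuric acid.
(a) At 96% purity: 3687 / 0.96 = 3841 g product.

(b) Alkalinity to add: (126 − 81) = 45 mg/L as CaCO₃ × 550,000 L = 24,750 g as CaCO₃.
(b) Equivalents: 24,750 g ÷ 50 g/eq = 495 eq.
(b) NaHCO₃ supplies 1 eq per mole → 495 mol.
(b) Mass: 495 mol × 84 g/mol = 41,580 g.

(a) 3.84 kg; (b) 41.6 kg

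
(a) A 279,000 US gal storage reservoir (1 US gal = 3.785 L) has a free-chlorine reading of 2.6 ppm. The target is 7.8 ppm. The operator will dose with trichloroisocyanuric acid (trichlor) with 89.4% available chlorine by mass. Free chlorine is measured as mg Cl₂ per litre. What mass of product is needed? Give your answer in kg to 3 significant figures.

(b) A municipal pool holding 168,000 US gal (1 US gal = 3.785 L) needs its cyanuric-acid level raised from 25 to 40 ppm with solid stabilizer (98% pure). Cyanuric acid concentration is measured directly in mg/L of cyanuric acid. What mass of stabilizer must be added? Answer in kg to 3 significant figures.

(a) 6.14 kg; (b) 9.73 kg

(a) Volume: 279,000 US gal × 3.785 L/gal = 1,056,015 L.
(a) Chlorine deficit: 7.8 − 2.6 = 5.2 ppm = 5.2 mg/L as Cl₂.
(a) Cl₂ equivalent needed: 5.2 mg/L × 1,056,015 L = 5,491,000 mg = 5491 g.
(a) Product at 89.4% available chlorine: 5491 / 0.894 = 6142 g.

(b) Volume: 168,000 US gal × 3.785 L/gal = 635,880 L.
(b) CYA to add: (40 − 25) = 15 mg/L × 635,880 L = 9538 g cyanuric acid.
(b) At 98% purity: 9538 / 0.98 = 9733 g product.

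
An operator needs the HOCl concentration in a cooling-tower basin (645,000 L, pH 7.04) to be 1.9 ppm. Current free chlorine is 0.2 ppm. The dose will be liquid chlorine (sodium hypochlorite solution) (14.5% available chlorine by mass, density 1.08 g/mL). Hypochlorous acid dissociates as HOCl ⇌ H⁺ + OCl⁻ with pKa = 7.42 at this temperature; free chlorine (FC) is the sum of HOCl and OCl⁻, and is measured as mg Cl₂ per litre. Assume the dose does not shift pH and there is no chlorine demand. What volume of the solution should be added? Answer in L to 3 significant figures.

[OCl⁻]/[HOCl] = 10^(pH − pKa) = 10^(7.04 − 7.42) = 0.4169; fraction as HOCl = 1/(1 + 0.4169) = 0.7058.
Free chlorine required for 1.9 ppm HOCl: 1.9 / 0.7058 = 2.692 ppm.
FC to add: 2.692 − 0.2 = 2.492 mg/L as Cl₂.
Cl₂ equivalent: 2.492 mg/L × 645,000 L = 1607 g.
Product at 14.5% available Cl: 1607 / 0.145 = 11,090 g.
Volume: 11,090 g ÷ 1.08 g/mL = 10,260 mL.

10.3 L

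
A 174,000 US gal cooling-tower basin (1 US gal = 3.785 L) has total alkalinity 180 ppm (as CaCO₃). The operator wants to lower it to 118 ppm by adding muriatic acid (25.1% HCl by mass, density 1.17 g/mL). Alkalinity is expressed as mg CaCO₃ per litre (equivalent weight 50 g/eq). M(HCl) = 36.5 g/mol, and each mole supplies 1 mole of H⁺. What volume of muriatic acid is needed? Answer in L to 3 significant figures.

Volume: 174,000 US gal × 3.785 L/gal = 658,590 L.
Alkalinity to neutralize: (180 − 118) = 62 mg/L as CaCO₃ × 658,590 L = 40,830 g as CaCO₃.
Equivalents of H⁺ required: 40,830 ÷ 50 g/eq = 816.7 eq = 816.7 mol HCl.
Mass of HCl: 816.7 × 36.5 = 29,810 g.
Mass of 25.1% solution: 29,810 / 0.251 = 118,800 g.
Volume: 118,800 g ÷ 1.17 g/mL = 101,500 mL.

102 L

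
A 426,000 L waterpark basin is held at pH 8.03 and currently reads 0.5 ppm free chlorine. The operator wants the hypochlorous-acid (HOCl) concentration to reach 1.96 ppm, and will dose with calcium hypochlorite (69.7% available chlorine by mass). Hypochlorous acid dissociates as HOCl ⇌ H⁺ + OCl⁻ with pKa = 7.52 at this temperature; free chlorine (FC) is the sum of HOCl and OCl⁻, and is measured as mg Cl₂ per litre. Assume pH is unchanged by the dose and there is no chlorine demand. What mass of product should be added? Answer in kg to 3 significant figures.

4.77 kg

[OCl⁻]/[HOCl] = 10^(pH − pKa) = 10^(8.03 − 7.52) = 3.236; fraction as HOCl = 1/(1 + 3.236) = 0.2361.
Free chlorine required for 1.96 ppm HOCl: 1.96 / 0.2361 = 8.302 ppm.
FC to add: 8.302 − 0.5 = 7.802 mg/L as Cl₂.
Cl₂ equivalent: 7.802 mg/L × 426,000 L = 3324 g.
Product at 69.7% available Cl: 3324 / 0.697 = 4769 g.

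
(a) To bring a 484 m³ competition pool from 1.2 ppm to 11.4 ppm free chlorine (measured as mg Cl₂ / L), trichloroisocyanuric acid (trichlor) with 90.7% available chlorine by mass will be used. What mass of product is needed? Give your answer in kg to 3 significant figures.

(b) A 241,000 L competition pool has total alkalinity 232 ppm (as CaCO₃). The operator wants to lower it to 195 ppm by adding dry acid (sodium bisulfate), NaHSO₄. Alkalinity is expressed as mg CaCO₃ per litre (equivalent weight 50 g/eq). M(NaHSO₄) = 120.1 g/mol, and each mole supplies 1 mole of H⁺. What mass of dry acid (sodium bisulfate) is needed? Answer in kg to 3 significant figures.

(a) Volume: 484 m³ = 484,000 L.
(a) Chlorine deficit: 11.4 − 1.2 = 10.2 ppm = 10.2 mg/L as Cl₂.
(a) Cl₂ equivalent needed: 10.2 mg/L × 484,000 L = 4,937,000 mg = 4937 g.
(a) Product at 90.7% available chlorine: 4937 / 0.907 = 5443 g.

(b) Alkalinity to neutralize: (232 − 195) = 37 mg/L as CaCO₃ × 241,000 L = 8917 g as CaCO₃.
(b) Equivalents of H⁺ required: 8917 ÷ 50 g/eq = 178.3 eq = 178.3 mol NaHSO₄.
(b) Mass of NaHSO₄: 178.3 × 120.1 = 21,420 g.

(a) 5.44 kg; (b) 21.4 kg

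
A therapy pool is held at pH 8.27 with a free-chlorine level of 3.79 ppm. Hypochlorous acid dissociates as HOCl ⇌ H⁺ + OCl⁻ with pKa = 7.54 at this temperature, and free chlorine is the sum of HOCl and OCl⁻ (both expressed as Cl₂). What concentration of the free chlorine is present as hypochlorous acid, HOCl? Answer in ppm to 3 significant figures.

0.595 ppm

[OCl⁻]/[HOCl] = 10^(pH − pKa) = 10^(8.27 − 7.54) = 10^0.73 = 5.37.
Fraction as HOCl = 1 / (1 + 5.37) = 0.157.
HOCl = 0.157 × 3.79 ppm = 0.5949 ppm.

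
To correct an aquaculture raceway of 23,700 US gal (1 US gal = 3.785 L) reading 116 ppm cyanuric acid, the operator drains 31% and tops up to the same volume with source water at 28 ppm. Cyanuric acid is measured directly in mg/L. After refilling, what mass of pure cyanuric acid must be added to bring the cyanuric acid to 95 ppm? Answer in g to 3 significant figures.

563 g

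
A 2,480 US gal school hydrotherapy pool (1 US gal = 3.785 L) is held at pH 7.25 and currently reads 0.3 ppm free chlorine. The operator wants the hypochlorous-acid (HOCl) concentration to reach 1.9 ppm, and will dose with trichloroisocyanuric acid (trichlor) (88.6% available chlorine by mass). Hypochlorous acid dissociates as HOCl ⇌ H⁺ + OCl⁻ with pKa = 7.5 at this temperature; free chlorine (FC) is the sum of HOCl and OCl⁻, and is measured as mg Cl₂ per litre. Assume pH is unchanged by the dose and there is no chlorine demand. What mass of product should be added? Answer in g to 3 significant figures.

28.3 g

Volume: 2,480 US gal × 3.785 L/gal = 9,387 L.
[OCl⁻]/[HOCl] = 10^(pH − pKa) = 10^(7.25 − 7.5) = 0.5623; fraction as HOCl = 1/(1 + 0.5623) = 0.6401.
Free chlorine required for 1.9 ppm HOCl: 1.9 / 0.6401 = 2.968 ppm.
FC to add: 2.968 − 0.3 = 2.668 mg/L as Cl₂.
Cl₂ equivalent: 2.668 mg/L × 9,387 L = 25.05 g.
Product at 88.6% available Cl: 25.05 / 0.886 = 28.27 g.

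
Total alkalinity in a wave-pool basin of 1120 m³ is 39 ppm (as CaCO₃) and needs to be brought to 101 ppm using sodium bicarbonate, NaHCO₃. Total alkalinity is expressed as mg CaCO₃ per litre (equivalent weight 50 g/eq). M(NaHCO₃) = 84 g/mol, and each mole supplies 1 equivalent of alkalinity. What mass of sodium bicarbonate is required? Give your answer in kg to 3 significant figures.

117 kg

Volume: 1120 m³ = 1,120,000 L.
Alkalinity to add: (101 − 39) = 62 mg/L as CaCO₃ × 1,120,000 L = 69,440 g as CaCO₃.
Equivalents: 69,440 g ÷ 50 g/eq = 1389 eq.
NaHCO₃ supplies 1 eq per mole → 1389 mol.
Mass: 1389 mol × 84 g/mol = 116,700 g.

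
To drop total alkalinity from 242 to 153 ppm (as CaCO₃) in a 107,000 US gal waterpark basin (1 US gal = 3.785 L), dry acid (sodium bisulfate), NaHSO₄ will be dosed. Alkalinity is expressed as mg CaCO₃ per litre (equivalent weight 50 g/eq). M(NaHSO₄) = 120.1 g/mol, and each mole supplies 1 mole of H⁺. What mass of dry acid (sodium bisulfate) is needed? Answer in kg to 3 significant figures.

86.6 kg

Volume: 107,000 US gal × 3.785 L/gal = 404,995 L.
Alkalinity to neutralize: (242 − 153) = 89 mg/L as CaCO₃ × 404,995 L = 36,040 g as CaCO₃.
Equivalents of H⁺ required: 36,040 ÷ 50 g/eq = 720.9 eq = 720.9 mol NaHSO₄.
Mass of NaHSO₄: 720.9 × 120.1 = 86,580 g.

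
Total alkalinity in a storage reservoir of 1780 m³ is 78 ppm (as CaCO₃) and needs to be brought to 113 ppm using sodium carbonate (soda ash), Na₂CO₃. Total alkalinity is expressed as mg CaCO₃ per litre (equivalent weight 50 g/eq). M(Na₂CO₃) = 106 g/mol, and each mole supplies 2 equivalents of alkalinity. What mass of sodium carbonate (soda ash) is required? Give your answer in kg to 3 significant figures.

66.0 kg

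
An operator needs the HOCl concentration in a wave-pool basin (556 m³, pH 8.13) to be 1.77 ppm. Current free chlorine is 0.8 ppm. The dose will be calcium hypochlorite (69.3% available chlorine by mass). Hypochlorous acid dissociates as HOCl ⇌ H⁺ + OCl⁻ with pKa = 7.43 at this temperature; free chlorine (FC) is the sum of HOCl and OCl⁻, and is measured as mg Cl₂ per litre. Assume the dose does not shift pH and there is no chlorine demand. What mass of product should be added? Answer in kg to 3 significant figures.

7.90 kg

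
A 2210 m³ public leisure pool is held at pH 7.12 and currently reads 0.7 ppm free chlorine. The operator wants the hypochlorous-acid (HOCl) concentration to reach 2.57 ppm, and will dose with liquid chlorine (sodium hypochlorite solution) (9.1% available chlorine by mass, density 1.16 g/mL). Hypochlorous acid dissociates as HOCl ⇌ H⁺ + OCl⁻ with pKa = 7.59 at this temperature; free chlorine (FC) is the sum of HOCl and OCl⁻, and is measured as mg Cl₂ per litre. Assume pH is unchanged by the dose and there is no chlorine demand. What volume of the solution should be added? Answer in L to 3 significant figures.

57.4 L

Volume: 2210 m³ = 2,210,000 L.
[OCl⁻]/[HOCl] = 10^(pH − pKa) = 10^(7.12 − 7.59) = 0.3388; fraction as HOCl = 1/(1 + 0.3388) = 0.7469.
Free chlorine required for 2.57 ppm HOCl: 2.57 / 0.7469 = 3.441 ppm.
FC to add: 3.441 − 0.7 = 2.741 mg/L as Cl₂.
Cl₂ equivalent: 2.741 mg/L × 2,210,000 L = 6057 g.
Product at 9.1% available Cl: 6057 / 0.091 = 66,560 g.
Volume: 66,560 g ÷ 1.16 g/mL = 57,380 mL.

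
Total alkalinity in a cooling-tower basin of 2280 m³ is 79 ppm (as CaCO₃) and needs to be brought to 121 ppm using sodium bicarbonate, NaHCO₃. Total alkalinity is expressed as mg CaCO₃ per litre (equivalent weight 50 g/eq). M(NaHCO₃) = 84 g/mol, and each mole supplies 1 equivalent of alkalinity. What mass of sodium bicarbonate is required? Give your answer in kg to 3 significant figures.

Volume: 2280 m³ = 2,280,000 L.
Alkalinity to add: (121 − 79) = 42 mg/L as CaCO₃ × 2,280,000 L = 95,760 g as CaCO₃.
Equivalents: 95,760 g ÷ 50 g/eq = 1915 eq.
NaHCO₃ supplies 1 eq per mole → 1915 mol.
Mass: 1915 mol × 84 g/mol = 160,900 g.

161 kg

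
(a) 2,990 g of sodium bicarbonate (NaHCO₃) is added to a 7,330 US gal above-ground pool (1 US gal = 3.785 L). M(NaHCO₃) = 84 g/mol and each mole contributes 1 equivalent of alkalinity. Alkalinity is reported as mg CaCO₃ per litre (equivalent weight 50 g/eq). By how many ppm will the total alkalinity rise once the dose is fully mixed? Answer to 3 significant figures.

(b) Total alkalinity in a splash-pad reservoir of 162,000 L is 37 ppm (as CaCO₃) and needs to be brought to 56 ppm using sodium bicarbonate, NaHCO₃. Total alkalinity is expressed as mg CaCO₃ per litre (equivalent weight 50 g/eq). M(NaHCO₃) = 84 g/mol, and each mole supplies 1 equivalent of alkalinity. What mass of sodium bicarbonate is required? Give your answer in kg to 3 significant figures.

(a) 64.1 ppm; (b) 5.17 kg

(a) Volume: 7,330 US gal × 3.785 L/gal = 27,744 L.
(a) Moles of NaHCO₃: 2,990 g ÷ 84 g/mol = 35.6 mol → 35.6 eq of alkalinity.
(a) As CaCO₃: 35.6 eq × 50 g/eq = 1780 g.
(a) Rise: 1780 g / 27,744 L × 1000 = 64.15 mg/L.

(b) Alkalinity to add: (56 − 37) = 19 mg/L as CaCO₃ × 162,000 L = 3078 g as CaCO₃.
(b) Equivalents: 3078 g ÷ 50 g/eq = 61.56 eq.
(b) NaHCO₃ supplies 1 eq per mole → 61.56 mol.
(b) Mass: 61.56 mol × 84 g/mol = 5171 g.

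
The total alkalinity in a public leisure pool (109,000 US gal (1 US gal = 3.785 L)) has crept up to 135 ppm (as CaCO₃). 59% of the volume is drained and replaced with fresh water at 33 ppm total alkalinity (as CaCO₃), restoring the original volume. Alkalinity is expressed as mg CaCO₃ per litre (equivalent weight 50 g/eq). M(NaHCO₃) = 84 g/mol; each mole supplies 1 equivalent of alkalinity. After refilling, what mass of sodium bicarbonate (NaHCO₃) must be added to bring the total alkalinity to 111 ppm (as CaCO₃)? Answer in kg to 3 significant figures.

25.1 kg

Volume: 109,000 US gal × 3.785 L/gal = 412,565 L.
After draining 59% and refilling: 135 × 0.41 + 33 × 0.59 = 74.82 ppm.
Deficit to target: 111 − 74.82 = 36.18 mg/L.
As CaCO₃: 36.18 mg/L × 412,565 L = 14,930 g; ÷ 50 g/eq ÷ 1 = 298.5 mol NaHCO₃.
Mass: 298.5 × 84 = 25,080 g.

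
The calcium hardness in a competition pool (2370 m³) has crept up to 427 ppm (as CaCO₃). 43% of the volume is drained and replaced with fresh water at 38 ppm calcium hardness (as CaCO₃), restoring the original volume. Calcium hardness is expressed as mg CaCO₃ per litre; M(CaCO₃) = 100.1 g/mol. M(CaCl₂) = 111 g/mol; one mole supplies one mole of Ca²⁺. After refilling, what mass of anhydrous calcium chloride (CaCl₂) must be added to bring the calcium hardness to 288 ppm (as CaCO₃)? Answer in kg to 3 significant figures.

74.3 kg

Volume: 2370 m³ = 2,370,000 L.
After draining 43% and refilling: 427 × 0.57 + 38 × 0.43 = 259.73 ppm.
Deficit to target: 288 − 259.73 = 28.27 mg/L.
As CaCO₃: 28.27 mg/L × 2,370,000 L = 67,000 g; ÷ 100.1 = 669.3 mol Ca²⁺.
Mass: 669.3 × 111 = 74,300 g.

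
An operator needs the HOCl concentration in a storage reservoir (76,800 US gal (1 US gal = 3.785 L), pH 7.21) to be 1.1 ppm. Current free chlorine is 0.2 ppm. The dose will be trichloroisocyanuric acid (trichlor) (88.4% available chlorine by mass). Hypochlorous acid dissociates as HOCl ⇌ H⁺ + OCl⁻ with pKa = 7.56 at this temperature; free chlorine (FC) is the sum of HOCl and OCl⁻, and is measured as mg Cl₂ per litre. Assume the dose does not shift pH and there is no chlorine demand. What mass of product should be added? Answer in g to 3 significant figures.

Volume: 76,800 US gal × 3.785 L/gal = 290,688 L.
[OCl⁻]/[HOCl] = 10^(pH − pKa) = 10^(7.21 − 7.56) = 0.4467; fraction as HOCl = 1/(1 + 0.4467) = 0.6912.
Free chlorine required for 1.1 ppm HOCl: 1.1 / 0.6912 = 1.591 ppm.
FC to add: 1.591 − 0.2 = 1.391 mg/L as Cl₂.
Cl₂ equivalent: 1.391 mg/L × 290,688 L = 404.4 g.
Product at 88.4% available Cl: 404.4 / 0.884 = 457.5 g.

458 g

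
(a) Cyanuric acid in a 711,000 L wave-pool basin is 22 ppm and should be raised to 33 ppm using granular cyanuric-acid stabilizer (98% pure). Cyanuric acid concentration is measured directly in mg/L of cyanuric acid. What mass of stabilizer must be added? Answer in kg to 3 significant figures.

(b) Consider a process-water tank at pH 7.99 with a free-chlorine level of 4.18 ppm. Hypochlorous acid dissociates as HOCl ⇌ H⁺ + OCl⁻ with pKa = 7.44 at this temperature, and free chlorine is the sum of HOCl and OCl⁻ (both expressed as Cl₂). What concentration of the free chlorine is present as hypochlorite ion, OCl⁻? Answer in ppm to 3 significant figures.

(a) 7.98 kg; (b) 3.26 ppm

(a) CYA to add: (33 − 22) = 11 mg/L × 711,000 L = 7821 g cyanuric acid.
(a) At 98% purity: 7821 / 0.98 = 7981 g product.

(b) [OCl⁻]/[HOCl] = 10^(pH − pKa) = 10^(7.99 − 7.44) = 10^0.55 = 3.548.
(b) Fraction as HOCl = 1 / (1 + 3.548) = 0.2199.
(b) OCl⁻ = (1 − 0.2199) × 4.18 ppm = 3.261 ppm.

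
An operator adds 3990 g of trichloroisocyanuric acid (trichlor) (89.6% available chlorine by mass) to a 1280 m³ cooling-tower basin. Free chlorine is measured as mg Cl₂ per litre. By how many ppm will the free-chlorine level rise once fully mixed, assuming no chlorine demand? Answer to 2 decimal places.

2.79 ppm

Volume: 1280 m³ = 1,280,000 L.
Available chlorine delivered: 3990 g × 0.896 = 3575 g as Cl₂.
Concentration rise: 3575 g / 1,280,000 L = 2.793 mg/L = 2.79 ppm.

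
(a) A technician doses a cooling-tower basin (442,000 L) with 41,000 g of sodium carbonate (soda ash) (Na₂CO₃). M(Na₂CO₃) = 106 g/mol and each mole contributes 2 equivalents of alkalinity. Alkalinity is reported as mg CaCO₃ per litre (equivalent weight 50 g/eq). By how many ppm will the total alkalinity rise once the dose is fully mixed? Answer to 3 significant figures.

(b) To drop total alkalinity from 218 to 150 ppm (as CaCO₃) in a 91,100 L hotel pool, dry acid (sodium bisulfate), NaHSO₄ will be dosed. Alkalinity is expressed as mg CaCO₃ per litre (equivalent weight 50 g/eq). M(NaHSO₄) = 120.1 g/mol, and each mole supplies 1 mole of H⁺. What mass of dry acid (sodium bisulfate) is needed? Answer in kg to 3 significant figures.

(a) Moles of Na₂CO₃: 41,000 g ÷ 106 g/mol = 386.8 mol → 773.6 eq of alkalinity.
(a) As CaCO₃: 773.6 eq × 50 g/eq = 38,680 g.
(a) Rise: 38,680 g / 442,000 L × 1000 = 87.51 mg/L.

(b) Alkalinity to neutralize: (218 − 150) = 68 mg/L as CaCO₃ × 91,100 L = 6195 g as CaCO₃.
(b) Equivalents of H⁺ required: 6195 ÷ 50 g/eq = 123.9 eq = 123.9 mol NaHSO₄.
(b) Mass of NaHSO₄: 123.9 × 120.1 = 14,880 g.

(a) 87.5 ppm; (b) 14.9 kg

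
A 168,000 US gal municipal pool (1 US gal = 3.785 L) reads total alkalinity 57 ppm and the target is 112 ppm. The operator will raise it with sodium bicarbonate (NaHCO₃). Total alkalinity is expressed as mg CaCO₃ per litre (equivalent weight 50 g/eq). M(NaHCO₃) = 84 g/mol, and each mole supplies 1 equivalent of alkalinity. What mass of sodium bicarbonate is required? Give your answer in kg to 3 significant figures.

58.8 kg

Volume: 168,000 US gal × 3.785 L/gal = 635,880 L.
Alkalinity to add: (112 − 57) = 55 mg/L as CaCO₃ × 635,880 L = 34,970 g as CaCO₃.
Equivalents: 34,970 g ÷ 50 g/eq = 699.5 eq.
NaHCO₃ supplies 1 eq per mole → 699.5 mol.
Mass: 699.5 mol × 84 g/mol = 58,760 g.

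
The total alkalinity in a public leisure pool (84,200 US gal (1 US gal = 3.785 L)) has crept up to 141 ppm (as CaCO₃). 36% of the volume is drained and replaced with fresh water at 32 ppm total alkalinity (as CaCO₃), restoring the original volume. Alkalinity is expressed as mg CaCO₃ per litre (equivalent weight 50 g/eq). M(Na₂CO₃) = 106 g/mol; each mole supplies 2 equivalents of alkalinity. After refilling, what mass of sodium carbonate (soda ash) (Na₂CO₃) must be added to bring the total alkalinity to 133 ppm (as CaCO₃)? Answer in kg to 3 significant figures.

10.6 kg

Volume: 84,200 US gal × 3.785 L/gal = 318,697 L.
After draining 36% and refilling: 141 × 0.64 + 32 × 0.36 = 101.76 ppm.
Deficit to target: 133 − 101.76 = 31.24 mg/L.
As CaCO₃: 31.24 mg/L × 318,697 L = 9956 g; ÷ 50 g/eq ÷ 2 = 99.56 mol Na₂CO₃.
Mass: 99.56 × 106 = 10,550 g.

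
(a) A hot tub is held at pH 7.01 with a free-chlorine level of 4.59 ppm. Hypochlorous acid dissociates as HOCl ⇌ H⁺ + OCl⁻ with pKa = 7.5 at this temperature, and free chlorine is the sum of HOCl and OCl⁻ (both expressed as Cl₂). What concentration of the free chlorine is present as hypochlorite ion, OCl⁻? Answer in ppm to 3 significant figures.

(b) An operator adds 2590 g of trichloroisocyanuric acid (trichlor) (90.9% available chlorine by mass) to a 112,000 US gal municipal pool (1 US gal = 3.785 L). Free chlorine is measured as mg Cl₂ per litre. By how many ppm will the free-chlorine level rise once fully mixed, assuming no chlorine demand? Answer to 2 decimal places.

(a) 1.12 ppm; (b) 5.55 ppm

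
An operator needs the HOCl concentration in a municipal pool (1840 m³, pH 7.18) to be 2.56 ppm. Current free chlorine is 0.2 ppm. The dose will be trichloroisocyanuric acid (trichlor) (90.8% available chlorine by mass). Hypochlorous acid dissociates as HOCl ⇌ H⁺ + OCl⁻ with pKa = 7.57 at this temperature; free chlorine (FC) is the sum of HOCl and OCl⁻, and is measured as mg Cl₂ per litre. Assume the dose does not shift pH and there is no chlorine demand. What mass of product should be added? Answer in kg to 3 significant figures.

6.90 kg

Volume: 1840 m³ = 1,840,000 L.
[OCl⁻]/[HOCl] = 10^(pH − pKa) = 10^(7.18 − 7.57) = 0.4074; fraction as HOCl = 1/(1 + 0.4074) = 0.7105.
Free chlorine required for 2.56 ppm HOCl: 2.56 / 0.7105 = 3.603 ppm.
FC to add: 3.603 − 0.2 = 3.403 mg/L as Cl₂.
Cl₂ equivalent: 3.403 mg/L × 1,840,000 L = 6261 g.
Product at 90.8% available Cl: 6261 / 0.908 = 6896 g.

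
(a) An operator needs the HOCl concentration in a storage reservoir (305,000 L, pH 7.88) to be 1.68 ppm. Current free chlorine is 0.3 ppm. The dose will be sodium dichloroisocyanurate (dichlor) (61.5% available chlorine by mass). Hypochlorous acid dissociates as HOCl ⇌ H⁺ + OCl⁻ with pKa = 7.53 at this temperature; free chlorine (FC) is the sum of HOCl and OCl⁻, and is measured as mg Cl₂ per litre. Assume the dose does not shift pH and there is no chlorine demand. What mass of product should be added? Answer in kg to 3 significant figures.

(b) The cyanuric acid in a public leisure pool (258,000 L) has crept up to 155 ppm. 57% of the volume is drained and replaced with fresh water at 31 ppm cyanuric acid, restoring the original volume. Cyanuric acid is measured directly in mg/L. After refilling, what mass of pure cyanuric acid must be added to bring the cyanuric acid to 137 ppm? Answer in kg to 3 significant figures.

(a) 2.55 kg; (b) 13.6 kg

(a) [OCl⁻]/[HOCl] = 10^(pH − pKa) = 10^(7.88 − 7.53) = 2.239; fraction as HOCl = 1/(1 + 2.239) = 0.3088.
(a) Free chlorine required for 1.68 ppm HOCl: 1.68 / 0.3088 = 5.441 ppm.
(a) FC to add: 5.441 − 0.3 = 5.141 mg/L as Cl₂.
(a) Cl₂ equivalent: 5.141 mg/L × 305,000 L = 1568 g.
(a) Product at 61.5% available Cl: 1568 / 0.615 = 2550 g.

(b) After draining 57% and refilling: 155 × 0.43 + 31 × 0.57 = 84.32 ppm.
(b) Deficit to target: 137 − 84.32 = 52.68 mg/L.
(b) Mass: 52.68 mg/L × 258,000 L = 13,590 g cyanuric acid.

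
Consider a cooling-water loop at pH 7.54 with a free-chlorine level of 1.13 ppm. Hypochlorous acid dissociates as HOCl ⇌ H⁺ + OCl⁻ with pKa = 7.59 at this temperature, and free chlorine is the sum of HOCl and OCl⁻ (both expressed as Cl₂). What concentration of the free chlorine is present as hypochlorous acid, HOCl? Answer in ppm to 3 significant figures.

0.597 ppm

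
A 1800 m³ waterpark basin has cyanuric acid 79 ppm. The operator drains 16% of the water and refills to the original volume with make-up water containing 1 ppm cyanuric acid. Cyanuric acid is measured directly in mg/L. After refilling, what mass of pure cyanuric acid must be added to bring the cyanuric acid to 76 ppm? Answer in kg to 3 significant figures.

17.1 kg

Volume: 1800 m³ = 1,800,000 L.
After draining 16% and refilling: 79 × 0.84 + 1 × 0.16 = 66.52 ppm.
Deficit to target: 76 − 66.52 = 9.48 mg/L.
Mass: 9.48 mg/L × 1,800,000 L = 17,060 g cyanuric acid.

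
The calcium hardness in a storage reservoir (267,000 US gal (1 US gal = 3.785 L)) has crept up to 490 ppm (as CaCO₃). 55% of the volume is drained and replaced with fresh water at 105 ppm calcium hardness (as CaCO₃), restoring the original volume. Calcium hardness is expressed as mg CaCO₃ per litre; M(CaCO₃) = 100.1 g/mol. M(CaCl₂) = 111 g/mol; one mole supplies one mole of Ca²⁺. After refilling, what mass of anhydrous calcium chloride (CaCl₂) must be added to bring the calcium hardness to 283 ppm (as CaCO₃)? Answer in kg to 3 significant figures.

Volume: 267,000 US gal × 3.785 L/gal = 1,010,595 L.
After draining 55% and refilling: 490 × 0.45 + 105 × 0.55 = 278.25 ppm.
Deficit to target: 283 − 278.25 = 4.75 mg/L.
As CaCO₃: 4.75 mg/L × 1,010,595 L = 4800 g; ÷ 100.1 = 47.96 mol Ca²⁺.
Mass: 47.96 × 111 = 5323 g.

5.32 kg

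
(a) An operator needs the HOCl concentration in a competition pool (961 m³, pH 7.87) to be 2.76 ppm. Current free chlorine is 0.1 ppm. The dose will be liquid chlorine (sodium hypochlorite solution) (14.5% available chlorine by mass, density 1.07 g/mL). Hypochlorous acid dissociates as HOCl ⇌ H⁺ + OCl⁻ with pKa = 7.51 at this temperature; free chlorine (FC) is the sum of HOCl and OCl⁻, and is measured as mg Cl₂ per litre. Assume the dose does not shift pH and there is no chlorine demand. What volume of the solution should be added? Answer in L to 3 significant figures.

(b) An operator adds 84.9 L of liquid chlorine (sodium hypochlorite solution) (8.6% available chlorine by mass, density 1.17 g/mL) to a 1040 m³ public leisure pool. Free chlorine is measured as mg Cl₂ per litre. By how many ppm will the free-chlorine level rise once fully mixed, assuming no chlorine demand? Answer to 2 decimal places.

(a) 55.6 L; (b) 8.21 ppm

(a) Volume: 961 m³ = 961,000 L.
(a) [OCl⁻]/[HOCl] = 10^(pH − pKa) = 10^(7.87 − 7.51) = 2.291; fraction as HOCl = 1/(1 + 2.291) = 0.3039.
(a) Free chlorine required for 2.76 ppm HOCl: 2.76 / 0.3039 = 9.083 ppm.
(a) FC to add: 9.083 − 0.1 = 8.983 mg/L as Cl₂.
(a) Cl₂ equivalent: 8.983 mg/L × 961,000 L = 8632 g.
(a) Product at 14.5% available Cl: 8632 / 0.145 = 59,530 g.
(a) Volume: 59,530 g ÷ 1.07 g/mL = 55,640 mL.

(b) Volume: 1040 m³ = 1,040,000 L.
(b) Mass of solution: 84.9 L × 1000 mL/L × 1.17 g/mL = 99,330 g.
(b) Available chlorine delivered: 99,330 g × 0.086 = 8543 g as Cl₂.
(b) Concentration rise: 8543 g / 1,040,000 L = 8.214 mg/L = 8.21 ppm.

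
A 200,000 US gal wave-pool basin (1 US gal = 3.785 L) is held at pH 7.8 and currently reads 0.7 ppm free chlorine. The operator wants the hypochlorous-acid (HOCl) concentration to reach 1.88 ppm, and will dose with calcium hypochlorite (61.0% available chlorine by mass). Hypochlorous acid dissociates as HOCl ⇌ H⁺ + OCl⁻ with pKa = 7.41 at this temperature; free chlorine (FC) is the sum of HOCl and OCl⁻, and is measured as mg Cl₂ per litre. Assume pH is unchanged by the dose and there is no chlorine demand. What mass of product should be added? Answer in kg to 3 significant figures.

7.19 kg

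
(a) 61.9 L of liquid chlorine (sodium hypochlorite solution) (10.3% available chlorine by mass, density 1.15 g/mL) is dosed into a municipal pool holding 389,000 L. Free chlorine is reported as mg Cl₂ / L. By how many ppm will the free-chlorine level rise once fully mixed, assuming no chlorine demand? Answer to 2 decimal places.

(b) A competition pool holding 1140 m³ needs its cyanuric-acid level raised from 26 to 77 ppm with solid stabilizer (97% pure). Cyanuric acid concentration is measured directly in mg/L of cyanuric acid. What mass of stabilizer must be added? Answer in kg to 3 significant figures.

(a) Mass of solution: 61.9 L × 1000 mL/L × 1.15 g/mL = 71,180 g.
(a) Available chlorine delivered: 71,180 g × 0.103 = 7332 g as Cl₂.
(a) Concentration rise: 7332 g / 389,000 L = 18.85 mg/L = 18.85 ppm.

(b) Volume: 1140 m³ = 1,140,000 L.
(b) CYA to add: (77 − 26) = 51 mg/L × 1,140,000 L = 58,140 g cyanuric acid.
(b) At 97% purity: 58,140 / 0.97 = 59,940 g product.

(a) 18.85 ppm; (b) 59.9 kg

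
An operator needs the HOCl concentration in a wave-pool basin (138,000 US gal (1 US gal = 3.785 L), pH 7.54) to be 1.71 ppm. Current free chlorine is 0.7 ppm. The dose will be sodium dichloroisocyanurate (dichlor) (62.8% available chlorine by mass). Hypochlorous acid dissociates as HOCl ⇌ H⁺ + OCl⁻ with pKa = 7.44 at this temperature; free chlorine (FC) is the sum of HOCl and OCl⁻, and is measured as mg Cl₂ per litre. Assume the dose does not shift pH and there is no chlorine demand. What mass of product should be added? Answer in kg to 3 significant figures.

Volume: 138,000 US gal × 3.785 L/gal = 522,330 L.
[OCl⁻]/[HOCl] = 10^(pH − pKa) = 10^(7.54 − 7.44) = 1.259; fraction as HOCl = 1/(1 + 1.259) = 0.4427.
Free chlorine required for 1.71 ppm HOCl: 1.71 / 0.4427 = 3.863 ppm.
FC to add: 3.863 − 0.7 = 3.163 mg/L as Cl₂.
Cl₂ equivalent: 3.163 mg/L × 522,330 L = 1652 g.
Product at 62.8% available Cl: 1652 / 0.628 = 2631 g.

2.63 kg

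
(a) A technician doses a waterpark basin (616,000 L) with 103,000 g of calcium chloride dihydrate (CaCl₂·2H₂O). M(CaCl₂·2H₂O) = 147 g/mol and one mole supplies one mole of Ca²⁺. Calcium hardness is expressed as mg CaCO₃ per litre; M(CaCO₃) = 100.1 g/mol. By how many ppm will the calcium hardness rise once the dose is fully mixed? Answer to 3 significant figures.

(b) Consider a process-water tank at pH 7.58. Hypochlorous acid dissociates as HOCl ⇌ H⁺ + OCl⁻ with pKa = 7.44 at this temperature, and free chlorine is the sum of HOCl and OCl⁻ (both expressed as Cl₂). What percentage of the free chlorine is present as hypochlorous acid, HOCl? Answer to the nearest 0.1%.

(a) Moles of Ca²⁺: 103,000 g ÷ 147 g/mol = 700.7 mol.
(a) As CaCO₃: 700.7 mol × 100.1 g/mol = 70,140 g.
(a) Rise: 70,140 g / 616,000 L × 1000 = 113.9 mg/L.

(b) [OCl⁻]/[HOCl] = 10^(pH − pKa) = 10^(7.58 − 7.44) = 10^0.14 = 1.38.
(b) Fraction as HOCl = 1 / (1 + 1.38) = 0.4201.

(a) 114 ppm; (b) 42.0%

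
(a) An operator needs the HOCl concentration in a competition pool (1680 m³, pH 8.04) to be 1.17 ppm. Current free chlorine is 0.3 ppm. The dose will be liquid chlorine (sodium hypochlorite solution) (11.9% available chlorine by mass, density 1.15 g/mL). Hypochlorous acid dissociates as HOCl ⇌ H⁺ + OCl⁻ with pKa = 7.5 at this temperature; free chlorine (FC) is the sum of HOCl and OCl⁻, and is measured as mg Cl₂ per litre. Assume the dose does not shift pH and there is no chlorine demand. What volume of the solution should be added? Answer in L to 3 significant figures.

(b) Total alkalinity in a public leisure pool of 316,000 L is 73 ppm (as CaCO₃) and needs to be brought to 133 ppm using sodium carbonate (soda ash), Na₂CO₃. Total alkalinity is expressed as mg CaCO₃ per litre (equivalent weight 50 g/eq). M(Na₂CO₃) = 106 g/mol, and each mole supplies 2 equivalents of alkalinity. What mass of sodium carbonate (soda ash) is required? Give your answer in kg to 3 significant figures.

(a) 60.5 L; (b) 20.1 kg

(a) Volume: 1680 m³ = 1,680,000 L.
(a) [OCl⁻]/[HOCl] = 10^(pH − pKa) = 10^(8.04 − 7.5) = 3.467; fraction as HOCl = 1/(1 + 3.467) = 0.2238.
(a) Free chlorine required for 1.17 ppm HOCl: 1.17 / 0.2238 = 5.227 ppm.
(a) FC to add: 5.227 − 0.3 = 4.927 mg/L as Cl₂.
(a) Cl₂ equivalent: 4.927 mg/L × 1,680,000 L = 8277 g.
(a) Product at 11.9% available Cl: 8277 / 0.119 = 69,560 g.
(a) Volume: 69,560 g ÷ 1.15 g/mL = 60,480 mL.

(b) Alkalinity to add: (133 − 73) = 60 mg/L as CaCO₃ × 316,000 L = 18,960 g as CaCO₃.
(b) Equivalents: 18,960 g ÷ 50 g/eq = 379.2 eq.
(b) Each mole of Na₂CO₃ supplies 2 eq, so 379.2 / 2 = 189.6 mol.
(b) Mass: 189.6 mol × 106 g/mol = 20,100 g.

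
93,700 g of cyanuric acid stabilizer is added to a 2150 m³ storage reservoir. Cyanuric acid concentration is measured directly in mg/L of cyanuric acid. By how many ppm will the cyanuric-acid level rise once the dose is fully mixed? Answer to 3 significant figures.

43.6 ppm

Volume: 2150 m³ = 2,150,000 L.
Rise: 93,700 g / 2,150,000 L × 1000 = 43.58 mg/L.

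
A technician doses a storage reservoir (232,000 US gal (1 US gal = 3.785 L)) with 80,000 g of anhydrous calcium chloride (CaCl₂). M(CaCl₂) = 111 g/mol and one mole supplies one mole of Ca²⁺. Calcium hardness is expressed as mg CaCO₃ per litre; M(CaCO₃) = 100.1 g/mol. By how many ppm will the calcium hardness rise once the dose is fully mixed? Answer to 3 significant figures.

Volume: 232,000 US gal × 3.785 L/gal = 878,120 L.
Moles of Ca²⁺: 80,000 g ÷ 111 g/mol = 720.7 mol.
As CaCO₃: 720.7 mol × 100.1 g/mol = 72,140 g.
Rise: 72,140 g / 878,120 L × 1000 = 82.16 mg/L.

82.2 ppm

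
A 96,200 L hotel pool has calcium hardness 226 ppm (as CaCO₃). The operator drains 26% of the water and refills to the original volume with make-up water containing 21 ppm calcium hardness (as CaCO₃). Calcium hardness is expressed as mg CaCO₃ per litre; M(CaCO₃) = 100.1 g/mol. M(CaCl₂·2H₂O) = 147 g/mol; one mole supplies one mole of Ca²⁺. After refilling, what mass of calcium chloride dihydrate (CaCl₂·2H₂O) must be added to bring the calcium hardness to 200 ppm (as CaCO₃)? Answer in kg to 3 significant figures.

After draining 26% and refilling: 226 × 0.74 + 21 × 0.26 = 172.7 ppm.
Deficit to target: 200 − 172.7 = 27.3 mg/L.
As CaCO₃: 27.3 mg/L × 96,200 L = 2626 g; ÷ 100.1 = 26.24 mol Ca²⁺.
Mass: 26.24 × 147 = 3857 g.

3.86 kg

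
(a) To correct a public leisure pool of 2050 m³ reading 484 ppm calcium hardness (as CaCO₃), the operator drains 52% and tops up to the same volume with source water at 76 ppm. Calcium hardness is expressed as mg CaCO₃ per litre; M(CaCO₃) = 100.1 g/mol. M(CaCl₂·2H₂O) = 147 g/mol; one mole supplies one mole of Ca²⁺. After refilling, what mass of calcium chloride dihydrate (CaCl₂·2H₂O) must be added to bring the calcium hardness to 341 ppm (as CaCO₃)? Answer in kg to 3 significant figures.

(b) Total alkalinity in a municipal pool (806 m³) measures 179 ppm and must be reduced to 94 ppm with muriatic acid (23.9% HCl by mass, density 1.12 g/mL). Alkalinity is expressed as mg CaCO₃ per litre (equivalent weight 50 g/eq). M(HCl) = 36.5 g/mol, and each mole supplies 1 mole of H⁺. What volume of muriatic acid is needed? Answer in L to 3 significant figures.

(a) 208 kg; (b) 187 L

(a) Volume: 2050 m³ = 2,050,000 L.
(a) After draining 52% and refilling: 484 × 0.48 + 76 × 0.52 = 271.84 ppm.
(a) Deficit to target: 341 − 271.84 = 69.16 mg/L.
(a) As CaCO₃: 69.16 mg/L × 2,050,000 L = 141,800 g; ÷ 100.1 = 1416 mol Ca²⁺.
(a) Mass: 1416 × 147 = 208,200 g.

(b) Volume: 806 m³ = 806,000 L.
(b) Alkalinity to neutralize: (179 − 94) = 85 mg/L as CaCO₃ × 806,000 L = 68,510 g as CaCO₃.
(b) Equivalents of H⁺ required: 68,510 ÷ 50 g/eq = 1370 eq = 1370 mol HCl.
(b) Mass of HCl: 1370 × 36.5 = 50,010 g.
(b) Mass of 23.9% solution: 50,010 / 0.239 = 209,300 g.
(b) Volume: 209,300 g ÷ 1.12 g/mL = 186,800 mL.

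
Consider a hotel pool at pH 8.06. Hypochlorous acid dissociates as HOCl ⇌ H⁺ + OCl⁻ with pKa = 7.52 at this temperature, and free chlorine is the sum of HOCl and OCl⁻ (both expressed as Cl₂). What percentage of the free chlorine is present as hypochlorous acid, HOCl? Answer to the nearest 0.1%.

22.4%

[OCl⁻]/[HOCl] = 10^(pH − pKa) = 10^(8.06 − 7.52) = 10^0.54 = 3.467.
Fraction as HOCl = 1 / (1 + 3.467) = 0.2238.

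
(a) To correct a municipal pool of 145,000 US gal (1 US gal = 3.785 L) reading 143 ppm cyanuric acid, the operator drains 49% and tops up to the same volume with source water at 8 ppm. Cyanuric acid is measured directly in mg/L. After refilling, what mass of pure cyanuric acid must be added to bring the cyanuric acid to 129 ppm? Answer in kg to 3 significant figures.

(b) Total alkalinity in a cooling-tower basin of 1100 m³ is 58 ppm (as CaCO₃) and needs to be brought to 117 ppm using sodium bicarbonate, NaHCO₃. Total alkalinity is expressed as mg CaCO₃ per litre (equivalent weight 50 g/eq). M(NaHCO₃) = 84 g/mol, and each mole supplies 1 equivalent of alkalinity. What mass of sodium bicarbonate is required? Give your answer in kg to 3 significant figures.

(a) 28.6 kg; (b) 109 kg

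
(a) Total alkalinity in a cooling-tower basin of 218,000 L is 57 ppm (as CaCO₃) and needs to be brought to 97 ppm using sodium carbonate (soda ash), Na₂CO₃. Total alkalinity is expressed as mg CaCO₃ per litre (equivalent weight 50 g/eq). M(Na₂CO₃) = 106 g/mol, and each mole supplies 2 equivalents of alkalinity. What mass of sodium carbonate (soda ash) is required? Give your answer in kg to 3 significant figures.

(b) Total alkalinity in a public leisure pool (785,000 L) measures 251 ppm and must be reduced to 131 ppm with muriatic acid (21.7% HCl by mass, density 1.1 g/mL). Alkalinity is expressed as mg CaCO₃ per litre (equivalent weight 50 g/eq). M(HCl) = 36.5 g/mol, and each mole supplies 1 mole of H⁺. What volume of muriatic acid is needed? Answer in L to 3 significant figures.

(a) Alkalinity to add: (97 − 57) = 40 mg/L as CaCO₃ × 218,000 L = 8720 g as CaCO₃.
(a) Equivalents: 8720 g ÷ 50 g/eq = 174.4 eq.
(a) Each mole of Na₂CO₃ supplies 2 eq, so 174.4 / 2 = 87.2 mol.
(a) Mass: 87.2 mol × 106 g/mol = 9243 g.

(b) Alkalinity to neutralize: (251 − 131) = 120 mg/L as CaCO₃ × 785,000 L = 94,200 g as CaCO₃.
(b) Equivalents of H⁺ required: 94,200 ÷ 50 g/eq = 1884 eq = 1884 mol HCl.
(b) Mass of HCl: 1884 × 36.5 = 68,770 g.
(b) Mass of 21.7% solution: 68,770 / 0.217 = 316,900 g.
(b) Volume: 316,900 g ÷ 1.1 g/mL = 288,100 mL.

(a) 9.24 kg; (b) 288 L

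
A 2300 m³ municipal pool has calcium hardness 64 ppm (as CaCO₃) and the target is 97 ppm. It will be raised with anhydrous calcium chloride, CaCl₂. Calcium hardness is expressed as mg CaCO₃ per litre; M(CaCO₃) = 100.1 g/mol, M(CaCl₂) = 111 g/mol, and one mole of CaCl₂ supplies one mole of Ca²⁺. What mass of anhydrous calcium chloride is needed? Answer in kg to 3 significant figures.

84.2 kg

Volume: 2300 m³ = 2,300,000 L.
Hardness to add: (97 − 64) = 33 mg/L as CaCO₃ × 2,300,000 L = 75,900 g as CaCO₃.
Moles of Ca²⁺ (1 mol Ca²⁺ ≡ 1 mol CaCO₃): 75,900 / 100.1 g/mol = 758.2 mol.
Mass of CaCl₂: 758.2 × 111 = 84,160 g.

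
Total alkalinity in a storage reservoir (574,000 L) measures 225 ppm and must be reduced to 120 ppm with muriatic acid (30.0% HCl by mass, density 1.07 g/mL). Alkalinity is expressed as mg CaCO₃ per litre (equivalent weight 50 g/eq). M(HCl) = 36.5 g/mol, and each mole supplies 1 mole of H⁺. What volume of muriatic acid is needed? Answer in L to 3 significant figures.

Alkalinity to neutralize: (225 − 120) = 105 mg/L as CaCO₃ × 574,000 L = 60,270 g as CaCO₃.
Equivalents of H⁺ required: 60,270 ÷ 50 g/eq = 1205 eq = 1205 mol HCl.
Mass of HCl: 1205 × 36.5 = 44,000 g.
Mass of 30.0% solution: 44,000 / 0.3 = 146,700 g.
Volume: 146,700 g ÷ 1.07 g/mL = 137,100 mL.

137 L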